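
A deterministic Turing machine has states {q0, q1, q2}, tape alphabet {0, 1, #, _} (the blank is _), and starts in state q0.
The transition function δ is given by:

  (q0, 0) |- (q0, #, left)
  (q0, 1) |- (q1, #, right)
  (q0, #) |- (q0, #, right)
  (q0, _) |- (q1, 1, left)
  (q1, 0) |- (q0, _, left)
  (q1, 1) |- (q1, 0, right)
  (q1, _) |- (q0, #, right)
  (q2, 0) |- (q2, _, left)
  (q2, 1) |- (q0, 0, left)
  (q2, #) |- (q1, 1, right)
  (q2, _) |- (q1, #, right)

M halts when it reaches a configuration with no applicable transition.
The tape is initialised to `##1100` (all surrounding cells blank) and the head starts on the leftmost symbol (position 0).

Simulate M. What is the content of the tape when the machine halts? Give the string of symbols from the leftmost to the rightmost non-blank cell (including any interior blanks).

q0 | [#]#1100   read # → write #, move right, go to q0
q0 | #[#]1100   read # → write #, move right, go to q0
q0 | ##[1]100   read 1 → write #, move right, go to q1
q1 | ###[1]00   read 1 → write 0, move right, go to q1
q1 | ###0[0]0   read 0 → write _, move left, go to q0
q0 | ###[0]_0   read 0 → write #, move left, go to q0
q0 | ##[#]#_0   read # → write #, move right, go to q0
q0 | ###[#]_0   read # → write #, move right, go to q0
q0 | ####[_]0   read _ → write 1, move left, go to q1
q1 | ###[#]10
The non-blank tape span at halt is ####10.

####10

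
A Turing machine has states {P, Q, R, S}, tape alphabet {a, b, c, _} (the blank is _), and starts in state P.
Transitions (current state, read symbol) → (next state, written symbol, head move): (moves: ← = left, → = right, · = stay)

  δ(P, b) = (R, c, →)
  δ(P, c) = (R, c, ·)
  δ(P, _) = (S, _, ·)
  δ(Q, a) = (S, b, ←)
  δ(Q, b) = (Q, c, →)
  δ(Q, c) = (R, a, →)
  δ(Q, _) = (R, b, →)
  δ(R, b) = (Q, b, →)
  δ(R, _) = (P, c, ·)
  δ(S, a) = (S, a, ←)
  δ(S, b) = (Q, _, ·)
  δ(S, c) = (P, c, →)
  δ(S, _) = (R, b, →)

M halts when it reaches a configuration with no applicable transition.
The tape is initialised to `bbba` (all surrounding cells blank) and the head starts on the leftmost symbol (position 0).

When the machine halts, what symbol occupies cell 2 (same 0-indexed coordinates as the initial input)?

c

state=P head=0 tape=[b]bba_   (P,b)→(R,c,→)
state=R head=1 tape=c[b]ba_   (R,b)→(Q,b,→)
state=Q head=2 tape=cb[b]a_   (Q,b)→(Q,c,→)
state=Q head=3 tape=cbc[a]_   (Q,a)→(S,b,←)
state=S head=2 tape=cb[c]b_   (S,c)→(P,c,→)
state=P head=3 tape=cbc[b]_   (P,b)→(R,c,→)
state=R head=4 tape=cbcc[_]   (R,_)→(P,c,·)
state=P head=4 tape=cbcc[c]   (P,c)→(R,c,·)
state=R head=4 tape=cbcc[c]
Cell 2 holds c when M halts.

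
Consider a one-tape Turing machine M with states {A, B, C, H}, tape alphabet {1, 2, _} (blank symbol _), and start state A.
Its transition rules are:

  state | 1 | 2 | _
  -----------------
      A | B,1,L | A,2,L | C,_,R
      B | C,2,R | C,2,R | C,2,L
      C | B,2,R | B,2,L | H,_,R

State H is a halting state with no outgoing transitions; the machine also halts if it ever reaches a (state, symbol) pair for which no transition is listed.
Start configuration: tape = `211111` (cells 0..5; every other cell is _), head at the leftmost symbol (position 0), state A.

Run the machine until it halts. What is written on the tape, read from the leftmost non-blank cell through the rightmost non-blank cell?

state=A head=0 tape=__[2]11111   (A,2)→(A,2,L)
state=A head=-1 tape=_[_]211111   (A,_)→(C,_,R)
state=C head=0 tape=__[2]11111   (C,2)→(B,2,L)
state=B head=-1 tape=_[_]211111   (B,_)→(C,2,L)
state=C head=-2 tape=[_]2211111   (C,_)→(H,_,R)
state=H head=-1 tape=_[2]211111
The non-blank tape span at halt is 2211111.

2211111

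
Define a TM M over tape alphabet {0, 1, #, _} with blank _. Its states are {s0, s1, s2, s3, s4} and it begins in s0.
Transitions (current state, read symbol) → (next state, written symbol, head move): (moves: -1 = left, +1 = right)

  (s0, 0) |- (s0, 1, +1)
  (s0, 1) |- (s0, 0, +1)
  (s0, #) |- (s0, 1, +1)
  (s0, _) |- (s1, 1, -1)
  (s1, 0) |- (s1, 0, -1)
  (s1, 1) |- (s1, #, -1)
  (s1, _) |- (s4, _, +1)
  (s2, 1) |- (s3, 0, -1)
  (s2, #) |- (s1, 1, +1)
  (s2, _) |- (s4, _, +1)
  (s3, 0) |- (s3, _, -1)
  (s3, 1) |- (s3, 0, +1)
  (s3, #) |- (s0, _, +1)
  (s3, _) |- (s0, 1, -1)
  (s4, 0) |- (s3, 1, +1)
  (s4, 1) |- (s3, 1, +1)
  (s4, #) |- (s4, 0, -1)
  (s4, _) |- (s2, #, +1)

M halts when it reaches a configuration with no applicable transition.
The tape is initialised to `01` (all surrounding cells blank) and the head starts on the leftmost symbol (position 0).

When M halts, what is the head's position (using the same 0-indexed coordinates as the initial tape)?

s0 | _[0]1_   read 0 → write 1, move +1, go to s0
s0 | _1[1]_   read 1 → write 0, move +1, go to s0
s0 | _10[_]   read _ → write 1, move -1, go to s1
s1 | _1[0]1   read 0 → write 0, move -1, go to s1
s1 | _[1]01   read 1 → write #, move -1, go to s1
s1 | [_]#01   read _ → write _, move +1, go to s4
s4 | _[#]01   read # → write 0, move -1, go to s4
s4 | [_]001   read _ → write #, move +1, go to s2
s2 | #[0]01
At halt the head is at cell 0.

0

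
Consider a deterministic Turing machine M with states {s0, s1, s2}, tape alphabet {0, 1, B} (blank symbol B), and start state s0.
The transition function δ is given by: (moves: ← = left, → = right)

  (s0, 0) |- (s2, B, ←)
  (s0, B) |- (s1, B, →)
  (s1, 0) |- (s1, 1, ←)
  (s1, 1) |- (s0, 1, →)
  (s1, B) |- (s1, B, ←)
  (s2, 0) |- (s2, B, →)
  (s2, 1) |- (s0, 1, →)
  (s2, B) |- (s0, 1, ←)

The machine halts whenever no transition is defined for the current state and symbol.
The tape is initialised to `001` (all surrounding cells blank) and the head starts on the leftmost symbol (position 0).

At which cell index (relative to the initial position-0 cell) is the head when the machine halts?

2

state=s0 head=0 tape=BB[0]01   (s0,0)→(s2,B,←)
state=s2 head=-1 tape=B[B]B01   (s2,B)→(s0,1,←)
state=s0 head=-2 tape=[B]1B01   (s0,B)→(s1,B,→)
state=s1 head=-1 tape=B[1]B01   (s1,1)→(s0,1,→)
state=s0 head=0 tape=B1[B]01   (s0,B)→(s1,B,→)
state=s1 head=1 tape=B1B[0]1   (s1,0)→(s1,1,←)
state=s1 head=0 tape=B1[B]11   (s1,B)→(s1,B,←)
state=s1 head=-1 tape=B[1]B11   (s1,1)→(s0,1,→)
state=s0 head=0 tape=B1[B]11   (s0,B)→(s1,B,→)
state=s1 head=1 tape=B1B[1]1   (s1,1)→(s0,1,→)
state=s0 head=2 tape=B1B1[1]
At halt the head is at cell 2.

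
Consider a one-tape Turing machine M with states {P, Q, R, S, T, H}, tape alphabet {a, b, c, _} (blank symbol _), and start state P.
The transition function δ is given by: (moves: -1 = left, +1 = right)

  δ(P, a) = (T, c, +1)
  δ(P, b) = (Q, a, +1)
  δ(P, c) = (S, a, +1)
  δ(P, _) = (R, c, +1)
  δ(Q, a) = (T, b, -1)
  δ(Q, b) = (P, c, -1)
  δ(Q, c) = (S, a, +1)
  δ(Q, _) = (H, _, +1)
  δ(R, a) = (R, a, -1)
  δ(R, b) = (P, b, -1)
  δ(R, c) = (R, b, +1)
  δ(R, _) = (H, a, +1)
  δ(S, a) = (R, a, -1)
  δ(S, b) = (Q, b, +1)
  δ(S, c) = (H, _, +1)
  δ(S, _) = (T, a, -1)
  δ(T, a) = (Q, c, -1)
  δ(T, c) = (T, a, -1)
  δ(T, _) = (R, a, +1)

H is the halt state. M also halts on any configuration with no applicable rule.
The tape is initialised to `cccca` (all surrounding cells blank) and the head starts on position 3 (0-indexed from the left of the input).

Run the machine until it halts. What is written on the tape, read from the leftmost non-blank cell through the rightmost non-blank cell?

cabba

state=P head=3 tape=ccc[c]a   (P,c)→(S,a,+1)
state=S head=4 tape=ccca[a]   (S,a)→(R,a,-1)
state=R head=3 tape=ccc[a]a   (R,a)→(R,a,-1)
state=R head=2 tape=cc[c]aa   (R,c)→(R,b,+1)
state=R head=3 tape=ccb[a]a   (R,a)→(R,a,-1)
state=R head=2 tape=cc[b]aa   (R,b)→(P,b,-1)
state=P head=1 tape=c[c]baa   (P,c)→(S,a,+1)
state=S head=2 tape=ca[b]aa   (S,b)→(Q,b,+1)
state=Q head=3 tape=cab[a]a   (Q,a)→(T,b,-1)
state=T head=2 tape=ca[b]ba
The non-blank tape span at halt is cabba.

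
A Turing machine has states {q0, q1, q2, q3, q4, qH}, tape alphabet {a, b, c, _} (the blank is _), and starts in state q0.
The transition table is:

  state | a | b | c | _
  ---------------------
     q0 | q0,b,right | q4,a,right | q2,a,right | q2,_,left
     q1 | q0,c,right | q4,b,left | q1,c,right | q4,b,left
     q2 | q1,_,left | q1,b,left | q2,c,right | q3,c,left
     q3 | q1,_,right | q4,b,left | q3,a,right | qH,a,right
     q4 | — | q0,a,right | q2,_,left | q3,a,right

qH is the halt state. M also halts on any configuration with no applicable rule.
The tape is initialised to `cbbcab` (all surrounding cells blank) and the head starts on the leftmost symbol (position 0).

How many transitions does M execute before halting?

14

state=q0 head=0 tape=[c]bbcab   (q0,c)→(q2,a,right)
state=q2 head=1 tape=a[b]bcab   (q2,b)→(q1,b,left)
state=q1 head=0 tape=[a]bbcab   (q1,a)→(q0,c,right)
state=q0 head=1 tape=c[b]bcab   (q0,b)→(q4,a,right)
state=q4 head=2 tape=ca[b]cab   (q4,b)→(q0,a,right)
state=q0 head=3 tape=caa[c]ab   (q0,c)→(q2,a,right)
state=q2 head=4 tape=caaa[a]b   (q2,a)→(q1,_,left)
state=q1 head=3 tape=caa[a]_b   (q1,a)→(q0,c,right)
state=q0 head=4 tape=caac[_]b   (q0,_)→(q2,_,left)
state=q2 head=3 tape=caa[c]_b   (q2,c)→(q2,c,right)
state=q2 head=4 tape=caac[_]b   (q2,_)→(q3,c,left)
state=q3 head=3 tape=caa[c]cb   (q3,c)→(q3,a,right)
state=q3 head=4 tape=caaa[c]b   (q3,c)→(q3,a,right)
state=q3 head=5 tape=caaaa[b]   (q3,b)→(q4,b,left)
state=q4 head=4 tape=caaa[a]b
M halts after 14 transitions.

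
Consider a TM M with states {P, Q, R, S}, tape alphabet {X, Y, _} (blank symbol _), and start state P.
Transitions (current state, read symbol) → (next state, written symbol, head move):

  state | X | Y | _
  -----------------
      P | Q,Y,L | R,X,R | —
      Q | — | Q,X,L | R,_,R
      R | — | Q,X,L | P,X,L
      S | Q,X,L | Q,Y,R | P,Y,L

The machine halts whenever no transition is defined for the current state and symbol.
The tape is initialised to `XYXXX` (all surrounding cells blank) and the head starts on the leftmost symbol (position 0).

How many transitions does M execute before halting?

state=P head=0 tape=_[X]YXXX   (P,X)→(Q,Y,L)
state=Q head=-1 tape=[_]YYXXX   (Q,_)→(R,_,R)
state=R head=0 tape=_[Y]YXXX   (R,Y)→(Q,X,L)
state=Q head=-1 tape=[_]XYXXX   (Q,_)→(R,_,R)
state=R head=0 tape=_[X]YXXX
M halts after 4 transitions.

4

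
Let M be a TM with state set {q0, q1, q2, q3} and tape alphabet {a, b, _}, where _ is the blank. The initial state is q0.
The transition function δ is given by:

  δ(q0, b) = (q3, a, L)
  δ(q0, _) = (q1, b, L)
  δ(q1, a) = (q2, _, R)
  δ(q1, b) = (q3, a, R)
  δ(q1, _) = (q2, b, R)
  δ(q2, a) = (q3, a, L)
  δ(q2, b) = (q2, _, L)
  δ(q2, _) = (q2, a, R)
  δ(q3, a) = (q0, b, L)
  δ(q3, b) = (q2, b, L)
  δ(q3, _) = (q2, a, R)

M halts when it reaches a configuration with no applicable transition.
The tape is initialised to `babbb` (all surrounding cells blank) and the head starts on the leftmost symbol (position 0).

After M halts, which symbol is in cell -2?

a

q0 | ____[b]abbb   read b → write a, move L, go to q3
q3 | ___[_]aabbb   read _ → write a, move R, go to q2
q2 | ___a[a]abbb   read a → write a, move L, go to q3
q3 | ___[a]aabbb   read a → write b, move L, go to q0
q0 | __[_]baabbb   read _ → write b, move L, go to q1
q1 | _[_]bbaabbb   read _ → write b, move R, go to q2
q2 | _b[b]baabbb   read b → write _, move L, go to q2
q2 | _[b]_baabbb   read b → write _, move L, go to q2
q2 | [_]__baabbb   read _ → write a, move R, go to q2
q2 | a[_]_baabbb   read _ → write a, move R, go to q2
q2 | aa[_]baabbb   read _ → write a, move R, go to q2
q2 | aaa[b]aabbb   read b → write _, move L, go to q2
q2 | aa[a]_aabbb   read a → write a, move L, go to q3
q3 | a[a]a_aabbb   read a → write b, move L, go to q0
q0 | [a]ba_aabbb
Cell -2 holds a when M halts.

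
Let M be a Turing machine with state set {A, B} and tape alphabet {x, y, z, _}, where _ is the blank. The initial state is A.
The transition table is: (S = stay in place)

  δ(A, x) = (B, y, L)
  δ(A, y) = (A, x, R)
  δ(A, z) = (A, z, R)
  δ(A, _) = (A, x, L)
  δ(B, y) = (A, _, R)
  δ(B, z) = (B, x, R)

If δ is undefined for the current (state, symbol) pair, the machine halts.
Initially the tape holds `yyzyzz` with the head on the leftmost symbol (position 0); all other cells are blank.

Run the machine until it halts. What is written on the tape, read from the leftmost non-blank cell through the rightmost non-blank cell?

xxzxx_yx

A | [y]yzyzz__   read y → write x, move R, go to A
A | x[y]zyzz__   read y → write x, move R, go to A
A | xx[z]yzz__   read z → write z, move R, go to A
A | xxz[y]zz__   read y → write x, move R, go to A
A | xxzx[z]z__   read z → write z, move R, go to A
A | xxzxz[z]__   read z → write z, move R, go to A
A | xxzxzz[_]_   read _ → write x, move L, go to A
A | xxzxz[z]x_   read z → write z, move R, go to A
A | xxzxzz[x]_   read x → write y, move L, go to B
B | xxzxz[z]y_   read z → write x, move R, go to B
B | xxzxzx[y]_   read y → write _, move R, go to A
A | xxzxzx_[_]   read _ → write x, move L, go to A
A | xxzxzx[_]x   read _ → write x, move L, go to A
A | xxzxz[x]xx   read x → write y, move L, go to B
B | xxzx[z]yxx   read z → write x, move R, go to B
B | xxzxx[y]xx   read y → write _, move R, go to A
A | xxzxx_[x]x   read x → write y, move L, go to B
B | xxzxx[_]yx
The non-blank tape span at halt is xxzxx_yx.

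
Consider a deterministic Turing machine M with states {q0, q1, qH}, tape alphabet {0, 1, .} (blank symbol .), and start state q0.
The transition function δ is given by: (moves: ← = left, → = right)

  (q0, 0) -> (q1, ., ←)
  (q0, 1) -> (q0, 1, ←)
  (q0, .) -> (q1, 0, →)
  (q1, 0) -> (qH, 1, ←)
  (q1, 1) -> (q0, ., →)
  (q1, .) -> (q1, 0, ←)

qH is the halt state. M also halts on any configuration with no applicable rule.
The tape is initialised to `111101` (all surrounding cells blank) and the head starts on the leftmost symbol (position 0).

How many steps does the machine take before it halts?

state=q0 head=0 tape=.[1]11101   (q0,1)→(q0,1,←)
state=q0 head=-1 tape=[.]111101   (q0,.)→(q1,0,→)
state=q1 head=0 tape=0[1]11101   (q1,1)→(q0,.,→)
state=q0 head=1 tape=0.[1]1101   (q0,1)→(q0,1,←)
state=q0 head=0 tape=0[.]11101   (q0,.)→(q1,0,→)
state=q1 head=1 tape=00[1]1101   (q1,1)→(q0,.,→)
state=q0 head=2 tape=00.[1]101   (q0,1)→(q0,1,←)
state=q0 head=1 tape=00[.]1101   (q0,.)→(q1,0,→)
state=q1 head=2 tape=000[1]101   (q1,1)→(q0,.,→)
state=q0 head=3 tape=000.[1]01   (q0,1)→(q0,1,←)
state=q0 head=2 tape=000[.]101   (q0,.)→(q1,0,→)
state=q1 head=3 tape=0000[1]01   (q1,1)→(q0,.,→)
state=q0 head=4 tape=0000.[0]1   (q0,0)→(q1,.,←)
state=q1 head=3 tape=0000[.].1   (q1,.)→(q1,0,←)
state=q1 head=2 tape=000[0]0.1   (q1,0)→(qH,1,←)
state=qH head=1 tape=00[0]10.1
M halts after 15 transitions.

15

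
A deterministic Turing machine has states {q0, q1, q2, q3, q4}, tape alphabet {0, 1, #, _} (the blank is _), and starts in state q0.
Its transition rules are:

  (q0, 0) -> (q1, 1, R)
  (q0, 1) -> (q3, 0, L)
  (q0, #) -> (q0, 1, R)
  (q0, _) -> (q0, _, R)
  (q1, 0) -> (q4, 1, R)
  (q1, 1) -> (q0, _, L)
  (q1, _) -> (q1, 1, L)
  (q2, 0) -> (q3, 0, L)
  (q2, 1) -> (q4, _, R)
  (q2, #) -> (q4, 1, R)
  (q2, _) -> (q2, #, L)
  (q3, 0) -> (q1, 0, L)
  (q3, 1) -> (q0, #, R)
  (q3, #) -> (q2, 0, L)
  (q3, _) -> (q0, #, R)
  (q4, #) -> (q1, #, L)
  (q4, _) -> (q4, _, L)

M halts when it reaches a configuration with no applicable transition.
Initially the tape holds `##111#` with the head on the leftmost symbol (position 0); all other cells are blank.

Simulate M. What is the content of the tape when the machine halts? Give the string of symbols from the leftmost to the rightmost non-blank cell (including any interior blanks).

q0 | [#]#111#   read # → write 1, move R, go to q0
q0 | 1[#]111#   read # → write 1, move R, go to q0
q0 | 11[1]11#   read 1 → write 0, move L, go to q3
q3 | 1[1]011#   read 1 → write #, move R, go to q0
q0 | 1#[0]11#   read 0 → write 1, move R, go to q1
q1 | 1#1[1]1#   read 1 → write _, move L, go to q0
q0 | 1#[1]_1#   read 1 → write 0, move L, go to q3
q3 | 1[#]0_1#   read # → write 0, move L, go to q2
q2 | [1]00_1#   read 1 → write _, move R, go to q4
q4 | _[0]0_1#
The non-blank tape span at halt is 00_1#.

00_1#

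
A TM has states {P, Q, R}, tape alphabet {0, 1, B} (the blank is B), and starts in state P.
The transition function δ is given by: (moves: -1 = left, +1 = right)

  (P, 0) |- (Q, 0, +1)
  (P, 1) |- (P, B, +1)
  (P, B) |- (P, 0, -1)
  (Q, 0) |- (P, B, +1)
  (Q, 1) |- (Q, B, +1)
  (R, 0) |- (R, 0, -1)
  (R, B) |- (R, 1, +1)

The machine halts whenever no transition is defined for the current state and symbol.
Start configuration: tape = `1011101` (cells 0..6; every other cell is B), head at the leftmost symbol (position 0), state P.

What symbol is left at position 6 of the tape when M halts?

B

state=P head=0 tape=[1]011101BB   (P,1)→(P,B,+1)
state=P head=1 tape=B[0]11101BB   (P,0)→(Q,0,+1)
state=Q head=2 tape=B0[1]1101BB   (Q,1)→(Q,B,+1)
state=Q head=3 tape=B0B[1]101BB   (Q,1)→(Q,B,+1)
state=Q head=4 tape=B0BB[1]01BB   (Q,1)→(Q,B,+1)
state=Q head=5 tape=B0BBB[0]1BB   (Q,0)→(P,B,+1)
state=P head=6 tape=B0BBBB[1]BB   (P,1)→(P,B,+1)
state=P head=7 tape=B0BBBBB[B]B   (P,B)→(P,0,-1)
state=P head=6 tape=B0BBBB[B]0B   (P,B)→(P,0,-1)
state=P head=5 tape=B0BBB[B]00B   (P,B)→(P,0,-1)
state=P head=4 tape=B0BB[B]000B   (P,B)→(P,0,-1)
state=P head=3 tape=B0B[B]0000B   (P,B)→(P,0,-1)
state=P head=2 tape=B0[B]00000B   (P,B)→(P,0,-1)
state=P head=1 tape=B[0]000000B   (P,0)→(Q,0,+1)
state=Q head=2 tape=B0[0]00000B   (Q,0)→(P,B,+1)
state=P head=3 tape=B0B[0]0000B   (P,0)→(Q,0,+1)
state=Q head=4 tape=B0B0[0]000B   (Q,0)→(P,B,+1)
state=P head=5 tape=B0B0B[0]00B   (P,0)→(Q,0,+1)
state=Q head=6 tape=B0B0B0[0]0B   (Q,0)→(P,B,+1)
state=P head=7 tape=B0B0B0B[0]B   (P,0)→(Q,0,+1)
state=Q head=8 tape=B0B0B0B0[B]
Cell 6 holds B when M halts.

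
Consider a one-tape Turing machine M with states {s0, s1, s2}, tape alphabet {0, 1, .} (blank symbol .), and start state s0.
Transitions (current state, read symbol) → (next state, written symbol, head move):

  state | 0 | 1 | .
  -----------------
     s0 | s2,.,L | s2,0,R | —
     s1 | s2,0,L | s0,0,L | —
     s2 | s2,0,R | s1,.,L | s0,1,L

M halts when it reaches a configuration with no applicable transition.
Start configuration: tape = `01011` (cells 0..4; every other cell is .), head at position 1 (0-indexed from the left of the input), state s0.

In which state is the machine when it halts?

s0

s0 | ..0[1]011   read 1 → write 0, move R, go to s2
s2 | ..00[0]11   read 0 → write 0, move R, go to s2
s2 | ..000[1]1   read 1 → write ., move L, go to s1
s1 | ..00[0].1   read 0 → write 0, move L, go to s2
s2 | ..0[0]0.1   read 0 → write 0, move R, go to s2
s2 | ..00[0].1   read 0 → write 0, move R, go to s2
s2 | ..000[.]1   read . → write 1, move L, go to s0
s0 | ..00[0]11   read 0 → write ., move L, go to s2
s2 | ..0[0].11   read 0 → write 0, move R, go to s2
s2 | ..00[.]11   read . → write 1, move L, go to s0
s0 | ..0[0]111   read 0 → write ., move L, go to s2
s2 | ..[0].111   read 0 → write 0, move R, go to s2
s2 | ..0[.]111   read . → write 1, move L, go to s0
s0 | ..[0]1111   read 0 → write ., move L, go to s2
s2 | .[.].1111   read . → write 1, move L, go to s0
s0 | [.]1.1111
No transition is defined for (s0, .); M halts in state s0.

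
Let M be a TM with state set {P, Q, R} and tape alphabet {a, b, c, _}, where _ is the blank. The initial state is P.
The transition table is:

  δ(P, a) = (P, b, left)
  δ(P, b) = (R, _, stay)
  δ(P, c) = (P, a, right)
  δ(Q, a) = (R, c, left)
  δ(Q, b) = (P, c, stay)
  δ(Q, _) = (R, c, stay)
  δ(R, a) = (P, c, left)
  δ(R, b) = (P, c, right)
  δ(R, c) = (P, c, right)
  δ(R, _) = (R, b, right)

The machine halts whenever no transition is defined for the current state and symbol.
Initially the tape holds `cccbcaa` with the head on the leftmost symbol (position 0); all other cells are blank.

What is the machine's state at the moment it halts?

P | [c]ccbcaa_   read c → write a, move right, go to P
P | a[c]cbcaa_   read c → write a, move right, go to P
P | aa[c]bcaa_   read c → write a, move right, go to P
P | aaa[b]caa_   read b → write _, move stay, go to R
R | aaa[_]caa_   read _ → write b, move right, go to R
R | aaab[c]aa_   read c → write c, move right, go to P
P | aaabc[a]a_   read a → write b, move left, go to P
P | aaab[c]ba_   read c → write a, move right, go to P
P | aaaba[b]a_   read b → write _, move stay, go to R
R | aaaba[_]a_   read _ → write b, move right, go to R
R | aaabab[a]_   read a → write c, move left, go to P
P | aaaba[b]c_   read b → write _, move stay, go to R
R | aaaba[_]c_   read _ → write b, move right, go to R
R | aaabab[c]_   read c → write c, move right, go to P
P | aaababc[_]
No transition is defined for (P, _); M halts in state P.

P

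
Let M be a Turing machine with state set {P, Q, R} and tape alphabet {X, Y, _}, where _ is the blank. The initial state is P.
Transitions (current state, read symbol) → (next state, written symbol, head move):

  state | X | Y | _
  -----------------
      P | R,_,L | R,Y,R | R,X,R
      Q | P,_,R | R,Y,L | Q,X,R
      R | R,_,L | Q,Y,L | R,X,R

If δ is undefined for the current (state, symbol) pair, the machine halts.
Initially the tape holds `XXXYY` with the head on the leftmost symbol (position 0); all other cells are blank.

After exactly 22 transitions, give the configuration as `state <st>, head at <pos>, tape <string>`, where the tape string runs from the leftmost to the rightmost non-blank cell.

P | ___[X]XXYY   read X → write _, move L, go to R
R | __[_]_XXYY   read _ → write X, move R, go to R
R | __X[_]XXYY   read _ → write X, move R, go to R
R | __XX[X]XYY   read X → write _, move L, go to R
R | __X[X]_XYY   read X → write _, move L, go to R
R | __[X]__XYY   read X → write _, move L, go to R
R | _[_]___XYY   read _ → write X, move R, go to R
R | _X[_]__XYY   read _ → write X, move R, go to R
R | _XX[_]_XYY   read _ → write X, move R, go to R
R | _XXX[_]XYY   read _ → write X, move R, go to R
R | _XXXX[X]YY   read X → write _, move L, go to R
R | _XXX[X]_YY   read X → write _, move L, go to R
R | _XX[X]__YY   read X → write _, move L, go to R
R | _X[X]___YY   read X → write _, move L, go to R
R | _[X]____YY   read X → write _, move L, go to R
R | [_]_____YY   read _ → write X, move R, go to R
R | X[_]____YY   read _ → write X, move R, go to R
R | XX[_]___YY   read _ → write X, move R, go to R
R | XXX[_]__YY   read _ → write X, move R, go to R
R | XXXX[_]_YY   read _ → write X, move R, go to R
R | XXXXX[_]YY   read _ → write X, move R, go to R
R | XXXXXX[Y]Y   read Y → write Y, move L, go to Q
Q | XXXXX[X]YY
After 22 steps: state Q, head at 2, tape XXXXXXYY.

state Q, head at 2, tape XXXXXXYY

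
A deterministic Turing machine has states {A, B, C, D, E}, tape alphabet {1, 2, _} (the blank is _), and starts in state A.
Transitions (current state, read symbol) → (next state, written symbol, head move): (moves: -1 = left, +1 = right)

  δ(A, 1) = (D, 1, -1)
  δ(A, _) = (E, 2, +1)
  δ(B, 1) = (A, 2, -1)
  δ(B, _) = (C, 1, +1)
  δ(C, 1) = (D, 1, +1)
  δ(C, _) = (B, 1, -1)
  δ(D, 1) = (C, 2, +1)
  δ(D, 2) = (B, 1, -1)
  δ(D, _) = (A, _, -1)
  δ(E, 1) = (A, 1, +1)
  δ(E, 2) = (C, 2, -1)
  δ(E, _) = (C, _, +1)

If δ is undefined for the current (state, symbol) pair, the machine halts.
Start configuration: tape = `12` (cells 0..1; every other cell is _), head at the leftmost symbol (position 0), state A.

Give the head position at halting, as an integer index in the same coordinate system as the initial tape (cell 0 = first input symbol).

A | __[1]2   read 1 → write 1, move -1, go to D
D | _[_]12   read _ → write _, move -1, go to A
A | [_]_12   read _ → write 2, move +1, go to E
E | 2[_]12   read _ → write _, move +1, go to C
C | 2_[1]2   read 1 → write 1, move +1, go to D
D | 2_1[2]   read 2 → write 1, move -1, go to B
B | 2_[1]1   read 1 → write 2, move -1, go to A
A | 2[_]21   read _ → write 2, move +1, go to E
E | 22[2]1   read 2 → write 2, move -1, go to C
C | 2[2]21
At halt the head is at cell -1.

-1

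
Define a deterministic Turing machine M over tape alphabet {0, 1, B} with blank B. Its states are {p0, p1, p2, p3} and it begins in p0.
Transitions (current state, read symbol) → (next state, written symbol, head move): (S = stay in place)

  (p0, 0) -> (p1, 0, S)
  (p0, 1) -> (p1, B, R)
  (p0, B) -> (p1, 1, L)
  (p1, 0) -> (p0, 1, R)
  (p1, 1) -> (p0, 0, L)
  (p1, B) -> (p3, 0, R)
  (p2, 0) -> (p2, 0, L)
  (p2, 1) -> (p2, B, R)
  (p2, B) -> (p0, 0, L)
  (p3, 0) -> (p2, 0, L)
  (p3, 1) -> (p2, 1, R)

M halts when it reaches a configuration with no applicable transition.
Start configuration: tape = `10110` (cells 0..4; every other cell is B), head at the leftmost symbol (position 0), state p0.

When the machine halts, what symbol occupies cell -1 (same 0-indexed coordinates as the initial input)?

p0 | B[1]0110BBB   read 1 → write B, move R, go to p1
p1 | BB[0]110BBB   read 0 → write 1, move R, go to p0
p0 | BB1[1]10BBB   read 1 → write B, move R, go to p1
p1 | BB1B[1]0BBB   read 1 → write 0, move L, go to p0
p0 | BB1[B]00BBB   read B → write 1, move L, go to p1
p1 | BB[1]100BBB   read 1 → write 0, move L, go to p0
p0 | B[B]0100BBB   read B → write 1, move L, go to p1
p1 | [B]10100BBB   read B → write 0, move R, go to p3
p3 | 0[1]0100BBB   read 1 → write 1, move R, go to p2
p2 | 01[0]100BBB   read 0 → write 0, move L, go to p2
p2 | 0[1]0100BBB   read 1 → write B, move R, go to p2
p2 | 0B[0]100BBB   read 0 → write 0, move L, go to p2
p2 | 0[B]0100BBB   read B → write 0, move L, go to p0
p0 | [0]00100BBB   read 0 → write 0, move S, go to p1
p1 | [0]00100BBB   read 0 → write 1, move R, go to p0
p0 | 1[0]0100BBB   read 0 → write 0, move S, go to p1
p1 | 1[0]0100BBB   read 0 → write 1, move R, go to p0
p0 | 11[0]100BBB   read 0 → write 0, move S, go to p1
p1 | 11[0]100BBB   read 0 → write 1, move R, go to p0
p0 | 111[1]00BBB   read 1 → write B, move R, go to p1
p1 | 111B[0]0BBB   read 0 → write 1, move R, go to p0
p0 | 111B1[0]BBB   read 0 → write 0, move S, go to p1
p1 | 111B1[0]BBB   read 0 → write 1, move R, go to p0
p0 | 111B11[B]BB   read B → write 1, move L, go to p1
p1 | 111B1[1]1BB   read 1 → write 0, move L, go to p0
p0 | 111B[1]01BB   read 1 → write B, move R, go to p1
p1 | 111BB[0]1BB   read 0 → write 1, move R, go to p0
p0 | 111BB1[1]BB   read 1 → write B, move R, go to p1
p1 | 111BB1B[B]B   read B → write 0, move R, go to p3
p3 | 111BB1B0[B]
Cell -1 holds 1 when M halts.

1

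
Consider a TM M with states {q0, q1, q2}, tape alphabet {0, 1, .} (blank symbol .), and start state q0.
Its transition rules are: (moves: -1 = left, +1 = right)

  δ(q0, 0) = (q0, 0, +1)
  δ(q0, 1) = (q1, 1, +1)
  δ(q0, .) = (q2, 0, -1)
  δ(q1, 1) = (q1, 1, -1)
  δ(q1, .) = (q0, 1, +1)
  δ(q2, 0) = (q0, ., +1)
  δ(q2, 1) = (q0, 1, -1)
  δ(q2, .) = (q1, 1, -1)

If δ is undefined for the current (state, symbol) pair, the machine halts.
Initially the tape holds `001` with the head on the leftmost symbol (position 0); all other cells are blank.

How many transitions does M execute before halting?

q0 | [0]01..   read 0 → write 0, move +1, go to q0
q0 | 0[0]1..   read 0 → write 0, move +1, go to q0
q0 | 00[1]..   read 1 → write 1, move +1, go to q1
q1 | 001[.].   read . → write 1, move +1, go to q0
q0 | 0011[.]   read . → write 0, move -1, go to q2
q2 | 001[1]0   read 1 → write 1, move -1, go to q0
q0 | 00[1]10   read 1 → write 1, move +1, go to q1
q1 | 001[1]0   read 1 → write 1, move -1, go to q1
q1 | 00[1]10   read 1 → write 1, move -1, go to q1
q1 | 0[0]110
M halts after 9 transitions.

9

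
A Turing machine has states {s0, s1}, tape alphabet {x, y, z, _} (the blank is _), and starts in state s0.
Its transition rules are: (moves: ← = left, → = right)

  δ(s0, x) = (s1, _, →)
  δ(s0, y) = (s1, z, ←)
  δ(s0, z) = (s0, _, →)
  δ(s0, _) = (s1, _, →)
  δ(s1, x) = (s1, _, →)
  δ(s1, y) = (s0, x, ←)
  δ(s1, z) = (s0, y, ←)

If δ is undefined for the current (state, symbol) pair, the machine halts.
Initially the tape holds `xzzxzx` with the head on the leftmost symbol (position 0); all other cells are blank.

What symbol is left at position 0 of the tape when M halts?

_

state=s0 head=0 tape=[x]zzxzx_   (s0,x)→(s1,_,→)
state=s1 head=1 tape=_[z]zxzx_   (s1,z)→(s0,y,←)
state=s0 head=0 tape=[_]yzxzx_   (s0,_)→(s1,_,→)
state=s1 head=1 tape=_[y]zxzx_   (s1,y)→(s0,x,←)
state=s0 head=0 tape=[_]xzxzx_   (s0,_)→(s1,_,→)
state=s1 head=1 tape=_[x]zxzx_   (s1,x)→(s1,_,→)
state=s1 head=2 tape=__[z]xzx_   (s1,z)→(s0,y,←)
state=s0 head=1 tape=_[_]yxzx_   (s0,_)→(s1,_,→)
state=s1 head=2 tape=__[y]xzx_   (s1,y)→(s0,x,←)
state=s0 head=1 tape=_[_]xxzx_   (s0,_)→(s1,_,→)
state=s1 head=2 tape=__[x]xzx_   (s1,x)→(s1,_,→)
state=s1 head=3 tape=___[x]zx_   (s1,x)→(s1,_,→)
state=s1 head=4 tape=____[z]x_   (s1,z)→(s0,y,←)
state=s0 head=3 tape=___[_]yx_   (s0,_)→(s1,_,→)
state=s1 head=4 tape=____[y]x_   (s1,y)→(s0,x,←)
state=s0 head=3 tape=___[_]xx_   (s0,_)→(s1,_,→)
state=s1 head=4 tape=____[x]x_   (s1,x)→(s1,_,→)
state=s1 head=5 tape=_____[x]_   (s1,x)→(s1,_,→)
state=s1 head=6 tape=______[_]
Cell 0 holds _ when M halts.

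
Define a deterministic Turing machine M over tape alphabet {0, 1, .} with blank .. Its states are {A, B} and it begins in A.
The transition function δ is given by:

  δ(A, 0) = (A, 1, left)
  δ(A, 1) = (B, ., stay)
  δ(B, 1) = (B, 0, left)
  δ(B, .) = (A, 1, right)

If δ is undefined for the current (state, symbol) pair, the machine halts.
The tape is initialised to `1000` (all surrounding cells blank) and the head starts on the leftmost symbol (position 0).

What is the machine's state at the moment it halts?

A

A | [1]000.   read 1 → write ., move stay, go to B
B | [.]000.   read . → write 1, move right, go to A
A | 1[0]00.   read 0 → write 1, move left, go to A
A | [1]100.   read 1 → write ., move stay, go to B
B | [.]100.   read . → write 1, move right, go to A
A | 1[1]00.   read 1 → write ., move stay, go to B
B | 1[.]00.   read . → write 1, move right, go to A
A | 11[0]0.   read 0 → write 1, move left, go to A
A | 1[1]10.   read 1 → write ., move stay, go to B
B | 1[.]10.   read . → write 1, move right, go to A
A | 11[1]0.   read 1 → write ., move stay, go to B
B | 11[.]0.   read . → write 1, move right, go to A
A | 111[0].   read 0 → write 1, move left, go to A
A | 11[1]1.   read 1 → write ., move stay, go to B
B | 11[.]1.   read . → write 1, move right, go to A
A | 111[1].   read 1 → write ., move stay, go to B
B | 111[.].   read . → write 1, move right, go to A
A | 1111[.]
No transition is defined for (A, .); M halts in state A.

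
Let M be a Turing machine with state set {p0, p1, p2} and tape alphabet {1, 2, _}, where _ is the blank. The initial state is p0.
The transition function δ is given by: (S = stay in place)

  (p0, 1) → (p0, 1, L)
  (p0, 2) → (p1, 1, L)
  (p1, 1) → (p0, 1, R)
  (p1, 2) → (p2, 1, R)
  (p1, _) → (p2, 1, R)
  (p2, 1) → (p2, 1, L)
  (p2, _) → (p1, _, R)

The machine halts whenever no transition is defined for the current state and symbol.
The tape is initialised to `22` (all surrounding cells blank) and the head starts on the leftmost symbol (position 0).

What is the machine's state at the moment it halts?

state=p0 head=0 tape=__[2]2   (p0,2)→(p1,1,L)
state=p1 head=-1 tape=_[_]12   (p1,_)→(p2,1,R)
state=p2 head=0 tape=_1[1]2   (p2,1)→(p2,1,L)
state=p2 head=-1 tape=_[1]12   (p2,1)→(p2,1,L)
state=p2 head=-2 tape=[_]112   (p2,_)→(p1,_,R)
state=p1 head=-1 tape=_[1]12   (p1,1)→(p0,1,R)
state=p0 head=0 tape=_1[1]2   (p0,1)→(p0,1,L)
state=p0 head=-1 tape=_[1]12   (p0,1)→(p0,1,L)
state=p0 head=-2 tape=[_]112
No transition is defined for (p0, _); M halts in state p0.

p0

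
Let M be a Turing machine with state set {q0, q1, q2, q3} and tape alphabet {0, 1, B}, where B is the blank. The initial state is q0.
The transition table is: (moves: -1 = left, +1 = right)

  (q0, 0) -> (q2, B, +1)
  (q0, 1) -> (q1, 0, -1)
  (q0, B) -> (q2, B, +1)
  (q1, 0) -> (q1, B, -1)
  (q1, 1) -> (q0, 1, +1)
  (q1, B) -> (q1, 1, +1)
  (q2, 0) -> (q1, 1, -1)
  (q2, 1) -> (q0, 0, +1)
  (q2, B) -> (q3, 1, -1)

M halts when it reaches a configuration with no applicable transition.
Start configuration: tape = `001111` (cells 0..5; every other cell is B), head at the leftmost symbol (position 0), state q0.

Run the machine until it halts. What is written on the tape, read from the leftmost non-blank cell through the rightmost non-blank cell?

q0 | [0]01111BB   read 0 → write B, move +1, go to q2
q2 | B[0]1111BB   read 0 → write 1, move -1, go to q1
q1 | [B]11111BB   read B → write 1, move +1, go to q1
q1 | 1[1]1111BB   read 1 → write 1, move +1, go to q0
q0 | 11[1]111BB   read 1 → write 0, move -1, go to q1
q1 | 1[1]0111BB   read 1 → write 1, move +1, go to q0
q0 | 11[0]111BB   read 0 → write B, move +1, go to q2
q2 | 11B[1]11BB   read 1 → write 0, move +1, go to q0
q0 | 11B0[1]1BB   read 1 → write 0, move -1, go to q1
q1 | 11B[0]01BB   read 0 → write B, move -1, go to q1
q1 | 11[B]B01BB   read B → write 1, move +1, go to q1
q1 | 111[B]01BB   read B → write 1, move +1, go to q1
q1 | 1111[0]1BB   read 0 → write B, move -1, go to q1
q1 | 111[1]B1BB   read 1 → write 1, move +1, go to q0
q0 | 1111[B]1BB   read B → write B, move +1, go to q2
q2 | 1111B[1]BB   read 1 → write 0, move +1, go to q0
q0 | 1111B0[B]B   read B → write B, move +1, go to q2
q2 | 1111B0B[B]   read B → write 1, move -1, go to q3
q3 | 1111B0[B]1
The non-blank tape span at halt is 1111B0B1.

1111B0B1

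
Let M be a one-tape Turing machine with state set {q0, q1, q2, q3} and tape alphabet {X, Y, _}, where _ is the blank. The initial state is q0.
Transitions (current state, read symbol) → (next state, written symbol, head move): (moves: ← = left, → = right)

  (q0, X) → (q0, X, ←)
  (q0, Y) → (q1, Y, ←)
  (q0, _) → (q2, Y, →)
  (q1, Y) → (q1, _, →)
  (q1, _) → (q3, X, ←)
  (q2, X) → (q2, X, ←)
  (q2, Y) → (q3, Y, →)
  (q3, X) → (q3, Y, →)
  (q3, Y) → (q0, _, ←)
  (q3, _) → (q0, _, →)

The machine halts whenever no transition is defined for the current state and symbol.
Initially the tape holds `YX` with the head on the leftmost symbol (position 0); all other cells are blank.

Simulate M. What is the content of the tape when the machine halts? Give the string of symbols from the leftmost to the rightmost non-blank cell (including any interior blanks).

q0 | __[Y]X___   read Y → write Y, move ←, go to q1
q1 | _[_]YX___   read _ → write X, move ←, go to q3
q3 | [_]XYX___   read _ → write _, move →, go to q0
q0 | _[X]YX___   read X → write X, move ←, go to q0
q0 | [_]XYX___   read _ → write Y, move →, go to q2
q2 | Y[X]YX___   read X → write X, move ←, go to q2
q2 | [Y]XYX___   read Y → write Y, move →, go to q3
q3 | Y[X]YX___   read X → write Y, move →, go to q3
q3 | YY[Y]X___   read Y → write _, move ←, go to q0
q0 | Y[Y]_X___   read Y → write Y, move ←, go to q1
q1 | [Y]Y_X___   read Y → write _, move →, go to q1
q1 | _[Y]_X___   read Y → write _, move →, go to q1
q1 | __[_]X___   read _ → write X, move ←, go to q3
q3 | _[_]XX___   read _ → write _, move →, go to q0
q0 | __[X]X___   read X → write X, move ←, go to q0
q0 | _[_]XX___   read _ → write Y, move →, go to q2
q2 | _Y[X]X___   read X → write X, move ←, go to q2
q2 | _[Y]XX___   read Y → write Y, move →, go to q3
q3 | _Y[X]X___   read X → write Y, move →, go to q3
q3 | _YY[X]___   read X → write Y, move →, go to q3
q3 | _YYY[_]__   read _ → write _, move →, go to q0
q0 | _YYY_[_]_   read _ → write Y, move →, go to q2
q2 | _YYY_Y[_]
The non-blank tape span at halt is YYY_Y.

YYY_Y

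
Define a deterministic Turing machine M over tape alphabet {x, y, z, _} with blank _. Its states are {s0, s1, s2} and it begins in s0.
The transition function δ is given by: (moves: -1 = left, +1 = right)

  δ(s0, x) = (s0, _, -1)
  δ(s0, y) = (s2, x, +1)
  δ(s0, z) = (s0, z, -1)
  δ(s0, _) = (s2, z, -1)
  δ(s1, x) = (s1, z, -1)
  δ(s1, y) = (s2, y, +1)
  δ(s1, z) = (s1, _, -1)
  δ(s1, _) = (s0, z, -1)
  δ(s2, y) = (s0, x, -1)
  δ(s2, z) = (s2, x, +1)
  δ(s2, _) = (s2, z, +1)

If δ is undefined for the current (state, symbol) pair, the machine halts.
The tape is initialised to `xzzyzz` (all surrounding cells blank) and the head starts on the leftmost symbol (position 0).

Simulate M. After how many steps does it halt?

state=s0 head=0 tape=____[x]zzyzz   (s0,x)→(s0,_,-1)
state=s0 head=-1 tape=___[_]_zzyzz   (s0,_)→(s2,z,-1)
state=s2 head=-2 tape=__[_]z_zzyzz   (s2,_)→(s2,z,+1)
state=s2 head=-1 tape=__z[z]_zzyzz   (s2,z)→(s2,x,+1)
state=s2 head=0 tape=__zx[_]zzyzz   (s2,_)→(s2,z,+1)
state=s2 head=1 tape=__zxz[z]zyzz   (s2,z)→(s2,x,+1)
state=s2 head=2 tape=__zxzx[z]yzz   (s2,z)→(s2,x,+1)
state=s2 head=3 tape=__zxzxx[y]zz   (s2,y)→(s0,x,-1)
state=s0 head=2 tape=__zxzx[x]xzz   (s0,x)→(s0,_,-1)
state=s0 head=1 tape=__zxz[x]_xzz   (s0,x)→(s0,_,-1)
state=s0 head=0 tape=__zx[z]__xzz   (s0,z)→(s0,z,-1)
state=s0 head=-1 tape=__z[x]z__xzz   (s0,x)→(s0,_,-1)
state=s0 head=-2 tape=__[z]_z__xzz   (s0,z)→(s0,z,-1)
state=s0 head=-3 tape=_[_]z_z__xzz   (s0,_)→(s2,z,-1)
state=s2 head=-4 tape=[_]zz_z__xzz   (s2,_)→(s2,z,+1)
state=s2 head=-3 tape=z[z]z_z__xzz   (s2,z)→(s2,x,+1)
state=s2 head=-2 tape=zx[z]_z__xzz   (s2,z)→(s2,x,+1)
state=s2 head=-1 tape=zxx[_]z__xzz   (s2,_)→(s2,z,+1)
state=s2 head=0 tape=zxxz[z]__xzz   (s2,z)→(s2,x,+1)
state=s2 head=1 tape=zxxzx[_]_xzz   (s2,_)→(s2,z,+1)
state=s2 head=2 tape=zxxzxz[_]xzz   (s2,_)→(s2,z,+1)
state=s2 head=3 tape=zxxzxzz[x]zz
M halts after 21 transitions.

21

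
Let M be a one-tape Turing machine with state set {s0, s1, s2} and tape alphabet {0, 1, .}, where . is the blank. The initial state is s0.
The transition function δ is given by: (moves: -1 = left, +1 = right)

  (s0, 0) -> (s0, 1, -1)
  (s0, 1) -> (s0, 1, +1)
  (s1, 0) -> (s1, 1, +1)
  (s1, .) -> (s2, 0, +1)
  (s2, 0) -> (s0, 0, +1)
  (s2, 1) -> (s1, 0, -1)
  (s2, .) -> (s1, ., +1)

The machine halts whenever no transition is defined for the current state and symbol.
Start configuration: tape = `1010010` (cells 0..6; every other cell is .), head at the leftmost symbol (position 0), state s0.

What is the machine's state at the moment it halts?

s0

s0 | [1]010010.   read 1 → write 1, move +1, go to s0
s0 | 1[0]10010.   read 0 → write 1, move -1, go to s0
s0 | [1]110010.   read 1 → write 1, move +1, go to s0
s0 | 1[1]10010.   read 1 → write 1, move +1, go to s0
s0 | 11[1]0010.   read 1 → write 1, move +1, go to s0
s0 | 111[0]010.   read 0 → write 1, move -1, go to s0
s0 | 11[1]1010.   read 1 → write 1, move +1, go to s0
s0 | 111[1]010.   read 1 → write 1, move +1, go to s0
s0 | 1111[0]10.   read 0 → write 1, move -1, go to s0
s0 | 111[1]110.   read 1 → write 1, move +1, go to s0
s0 | 1111[1]10.   read 1 → write 1, move +1, go to s0
s0 | 11111[1]0.   read 1 → write 1, move +1, go to s0
s0 | 111111[0].   read 0 → write 1, move -1, go to s0
s0 | 11111[1]1.   read 1 → write 1, move +1, go to s0
s0 | 111111[1].   read 1 → write 1, move +1, go to s0
s0 | 1111111[.]
No transition is defined for (s0, .); M halts in state s0.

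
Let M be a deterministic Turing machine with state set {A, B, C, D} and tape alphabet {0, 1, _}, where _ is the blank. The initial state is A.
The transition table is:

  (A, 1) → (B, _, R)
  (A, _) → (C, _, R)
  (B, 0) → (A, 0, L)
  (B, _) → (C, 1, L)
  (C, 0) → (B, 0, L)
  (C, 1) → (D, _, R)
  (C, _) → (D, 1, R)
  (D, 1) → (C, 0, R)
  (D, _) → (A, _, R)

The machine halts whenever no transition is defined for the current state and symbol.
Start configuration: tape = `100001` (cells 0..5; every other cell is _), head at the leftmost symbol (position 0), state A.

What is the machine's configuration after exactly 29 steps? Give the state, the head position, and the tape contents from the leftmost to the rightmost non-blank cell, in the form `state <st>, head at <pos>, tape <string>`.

state=A head=0 tape=___[1]00001   (A,1)→(B,_,R)
state=B head=1 tape=____[0]0001   (B,0)→(A,0,L)
state=A head=0 tape=___[_]00001   (A,_)→(C,_,R)
state=C head=1 tape=____[0]0001   (C,0)→(B,0,L)
state=B head=0 tape=___[_]00001   (B,_)→(C,1,L)
state=C head=-1 tape=__[_]100001   (C,_)→(D,1,R)
state=D head=0 tape=__1[1]00001   (D,1)→(C,0,R)
state=C head=1 tape=__10[0]0001   (C,0)→(B,0,L)
state=B head=0 tape=__1[0]00001   (B,0)→(A,0,L)
state=A head=-1 tape=__[1]000001   (A,1)→(B,_,R)
state=B head=0 tape=___[0]00001   (B,0)→(A,0,L)
state=A head=-1 tape=__[_]000001   (A,_)→(C,_,R)
state=C head=0 tape=___[0]00001   (C,0)→(B,0,L)
state=B head=-1 tape=__[_]000001   (B,_)→(C,1,L)
state=C head=-2 tape=_[_]1000001   (C,_)→(D,1,R)
state=D head=-1 tape=_1[1]000001   (D,1)→(C,0,R)
state=C head=0 tape=_10[0]00001   (C,0)→(B,0,L)
state=B head=-1 tape=_1[0]000001   (B,0)→(A,0,L)
state=A head=-2 tape=_[1]0000001   (A,1)→(B,_,R)
state=B head=-1 tape=__[0]000001   (B,0)→(A,0,L)
state=A head=-2 tape=_[_]0000001   (A,_)→(C,_,R)
state=C head=-1 tape=__[0]000001   (C,0)→(B,0,L)
state=B head=-2 tape=_[_]0000001   (B,_)→(C,1,L)
state=C head=-3 tape=[_]10000001   (C,_)→(D,1,R)
state=D head=-2 tape=1[1]0000001   (D,1)→(C,0,R)
state=C head=-1 tape=10[0]000001   (C,0)→(B,0,L)
state=B head=-2 tape=1[0]0000001   (B,0)→(A,0,L)
state=A head=-3 tape=[1]00000001   (A,1)→(B,_,R)
state=B head=-2 tape=_[0]0000001   (B,0)→(A,0,L)
state=A head=-3 tape=[_]00000001
After 29 steps: state A, head at -3, tape 00000001.

state A, head at -3, tape 00000001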